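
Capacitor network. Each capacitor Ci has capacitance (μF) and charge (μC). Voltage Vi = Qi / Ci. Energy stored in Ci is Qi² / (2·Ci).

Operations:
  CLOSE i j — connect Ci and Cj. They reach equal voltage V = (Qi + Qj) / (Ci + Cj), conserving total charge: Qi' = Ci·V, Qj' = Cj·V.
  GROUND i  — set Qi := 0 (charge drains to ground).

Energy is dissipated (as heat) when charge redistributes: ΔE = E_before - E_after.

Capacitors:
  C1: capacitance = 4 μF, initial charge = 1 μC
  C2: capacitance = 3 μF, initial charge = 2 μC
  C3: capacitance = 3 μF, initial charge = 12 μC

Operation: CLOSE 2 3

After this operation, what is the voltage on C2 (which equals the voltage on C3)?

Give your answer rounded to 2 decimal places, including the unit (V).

Initial: C1(4μF, Q=1μC, V=0.25V), C2(3μF, Q=2μC, V=0.67V), C3(3μF, Q=12μC, V=4.00V)
Op 1: CLOSE 2-3: Q_total=14.00, C_total=6.00, V=2.33; Q2=7.00, Q3=7.00; dissipated=8.333

Answer: 2.33 V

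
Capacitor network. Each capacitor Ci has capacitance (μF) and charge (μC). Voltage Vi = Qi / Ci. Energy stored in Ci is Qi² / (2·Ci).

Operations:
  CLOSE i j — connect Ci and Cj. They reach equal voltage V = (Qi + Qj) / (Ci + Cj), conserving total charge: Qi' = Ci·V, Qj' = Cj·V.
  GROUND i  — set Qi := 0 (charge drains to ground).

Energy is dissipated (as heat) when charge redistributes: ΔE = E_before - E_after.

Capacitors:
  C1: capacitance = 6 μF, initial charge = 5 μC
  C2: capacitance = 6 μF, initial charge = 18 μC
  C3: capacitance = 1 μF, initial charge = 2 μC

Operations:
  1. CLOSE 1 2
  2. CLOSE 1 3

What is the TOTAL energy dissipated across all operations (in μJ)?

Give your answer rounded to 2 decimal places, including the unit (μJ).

Initial: C1(6μF, Q=5μC, V=0.83V), C2(6μF, Q=18μC, V=3.00V), C3(1μF, Q=2μC, V=2.00V)
Op 1: CLOSE 1-2: Q_total=23.00, C_total=12.00, V=1.92; Q1=11.50, Q2=11.50; dissipated=7.042
Op 2: CLOSE 1-3: Q_total=13.50, C_total=7.00, V=1.93; Q1=11.57, Q3=1.93; dissipated=0.003
Total dissipated: 7.045 μJ

Answer: 7.04 μJ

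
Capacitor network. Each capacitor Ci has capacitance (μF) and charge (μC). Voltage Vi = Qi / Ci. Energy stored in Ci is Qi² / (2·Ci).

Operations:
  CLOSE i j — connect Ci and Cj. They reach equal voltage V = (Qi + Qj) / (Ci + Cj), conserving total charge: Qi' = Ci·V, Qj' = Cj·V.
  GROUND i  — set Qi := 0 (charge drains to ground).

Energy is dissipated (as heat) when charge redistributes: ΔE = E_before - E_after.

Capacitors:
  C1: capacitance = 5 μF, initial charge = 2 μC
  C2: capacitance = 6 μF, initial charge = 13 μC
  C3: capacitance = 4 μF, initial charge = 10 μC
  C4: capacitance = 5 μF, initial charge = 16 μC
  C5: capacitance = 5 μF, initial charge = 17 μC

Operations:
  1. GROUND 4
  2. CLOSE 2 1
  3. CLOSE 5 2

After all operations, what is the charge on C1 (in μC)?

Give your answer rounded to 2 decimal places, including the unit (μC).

Answer: 6.82 μC

Derivation:
Initial: C1(5μF, Q=2μC, V=0.40V), C2(6μF, Q=13μC, V=2.17V), C3(4μF, Q=10μC, V=2.50V), C4(5μF, Q=16μC, V=3.20V), C5(5μF, Q=17μC, V=3.40V)
Op 1: GROUND 4: Q4=0; energy lost=25.600
Op 2: CLOSE 2-1: Q_total=15.00, C_total=11.00, V=1.36; Q2=8.18, Q1=6.82; dissipated=4.256
Op 3: CLOSE 5-2: Q_total=25.18, C_total=11.00, V=2.29; Q5=11.45, Q2=13.74; dissipated=5.655
Final charges: Q1=6.82, Q2=13.74, Q3=10.00, Q4=0.00, Q5=11.45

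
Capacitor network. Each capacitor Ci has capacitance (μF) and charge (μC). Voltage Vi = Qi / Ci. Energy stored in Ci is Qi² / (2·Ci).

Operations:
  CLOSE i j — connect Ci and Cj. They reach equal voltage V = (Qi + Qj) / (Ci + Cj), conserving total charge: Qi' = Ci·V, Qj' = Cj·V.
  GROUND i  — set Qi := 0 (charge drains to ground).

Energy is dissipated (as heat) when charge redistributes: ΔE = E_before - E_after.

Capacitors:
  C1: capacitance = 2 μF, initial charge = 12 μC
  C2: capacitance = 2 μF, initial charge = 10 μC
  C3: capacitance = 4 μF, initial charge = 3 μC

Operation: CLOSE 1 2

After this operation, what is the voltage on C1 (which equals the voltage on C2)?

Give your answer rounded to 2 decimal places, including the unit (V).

Answer: 5.50 V

Derivation:
Initial: C1(2μF, Q=12μC, V=6.00V), C2(2μF, Q=10μC, V=5.00V), C3(4μF, Q=3μC, V=0.75V)
Op 1: CLOSE 1-2: Q_total=22.00, C_total=4.00, V=5.50; Q1=11.00, Q2=11.00; dissipated=0.500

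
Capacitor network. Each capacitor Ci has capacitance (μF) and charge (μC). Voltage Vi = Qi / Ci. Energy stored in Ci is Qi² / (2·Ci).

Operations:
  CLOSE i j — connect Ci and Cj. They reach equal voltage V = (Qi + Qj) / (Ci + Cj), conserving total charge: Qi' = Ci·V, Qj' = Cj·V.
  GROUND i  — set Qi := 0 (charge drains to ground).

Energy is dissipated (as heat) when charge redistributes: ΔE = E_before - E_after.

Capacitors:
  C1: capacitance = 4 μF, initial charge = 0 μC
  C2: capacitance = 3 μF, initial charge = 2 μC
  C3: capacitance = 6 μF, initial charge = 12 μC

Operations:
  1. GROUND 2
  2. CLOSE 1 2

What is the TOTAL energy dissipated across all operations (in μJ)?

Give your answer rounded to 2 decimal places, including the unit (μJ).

Initial: C1(4μF, Q=0μC, V=0.00V), C2(3μF, Q=2μC, V=0.67V), C3(6μF, Q=12μC, V=2.00V)
Op 1: GROUND 2: Q2=0; energy lost=0.667
Op 2: CLOSE 1-2: Q_total=0.00, C_total=7.00, V=0.00; Q1=0.00, Q2=0.00; dissipated=0.000
Total dissipated: 0.667 μJ

Answer: 0.67 μJ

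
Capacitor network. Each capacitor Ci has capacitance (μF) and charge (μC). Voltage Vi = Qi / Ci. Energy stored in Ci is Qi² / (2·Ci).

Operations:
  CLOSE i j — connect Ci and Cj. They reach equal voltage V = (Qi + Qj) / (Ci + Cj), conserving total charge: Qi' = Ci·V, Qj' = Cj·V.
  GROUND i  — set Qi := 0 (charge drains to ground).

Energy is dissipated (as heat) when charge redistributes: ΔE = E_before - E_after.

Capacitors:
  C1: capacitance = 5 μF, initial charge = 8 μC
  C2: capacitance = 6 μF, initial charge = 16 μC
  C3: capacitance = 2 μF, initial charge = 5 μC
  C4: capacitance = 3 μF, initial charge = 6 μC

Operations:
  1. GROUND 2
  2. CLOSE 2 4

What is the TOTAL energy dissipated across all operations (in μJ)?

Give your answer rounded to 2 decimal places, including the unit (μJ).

Answer: 25.33 μJ

Derivation:
Initial: C1(5μF, Q=8μC, V=1.60V), C2(6μF, Q=16μC, V=2.67V), C3(2μF, Q=5μC, V=2.50V), C4(3μF, Q=6μC, V=2.00V)
Op 1: GROUND 2: Q2=0; energy lost=21.333
Op 2: CLOSE 2-4: Q_total=6.00, C_total=9.00, V=0.67; Q2=4.00, Q4=2.00; dissipated=4.000
Total dissipated: 25.333 μJ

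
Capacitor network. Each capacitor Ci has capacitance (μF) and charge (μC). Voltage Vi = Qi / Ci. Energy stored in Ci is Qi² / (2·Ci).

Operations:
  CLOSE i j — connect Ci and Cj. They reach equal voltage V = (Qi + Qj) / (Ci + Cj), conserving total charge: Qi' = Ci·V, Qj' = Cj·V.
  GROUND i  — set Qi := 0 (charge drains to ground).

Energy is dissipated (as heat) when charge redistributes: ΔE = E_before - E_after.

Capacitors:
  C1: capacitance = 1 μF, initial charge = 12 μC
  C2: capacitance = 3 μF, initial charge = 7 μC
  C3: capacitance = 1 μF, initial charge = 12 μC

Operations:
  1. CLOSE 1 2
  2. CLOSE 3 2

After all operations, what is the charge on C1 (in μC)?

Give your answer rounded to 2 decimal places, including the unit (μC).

Answer: 4.75 μC

Derivation:
Initial: C1(1μF, Q=12μC, V=12.00V), C2(3μF, Q=7μC, V=2.33V), C3(1μF, Q=12μC, V=12.00V)
Op 1: CLOSE 1-2: Q_total=19.00, C_total=4.00, V=4.75; Q1=4.75, Q2=14.25; dissipated=35.042
Op 2: CLOSE 3-2: Q_total=26.25, C_total=4.00, V=6.56; Q3=6.56, Q2=19.69; dissipated=19.711
Final charges: Q1=4.75, Q2=19.69, Q3=6.56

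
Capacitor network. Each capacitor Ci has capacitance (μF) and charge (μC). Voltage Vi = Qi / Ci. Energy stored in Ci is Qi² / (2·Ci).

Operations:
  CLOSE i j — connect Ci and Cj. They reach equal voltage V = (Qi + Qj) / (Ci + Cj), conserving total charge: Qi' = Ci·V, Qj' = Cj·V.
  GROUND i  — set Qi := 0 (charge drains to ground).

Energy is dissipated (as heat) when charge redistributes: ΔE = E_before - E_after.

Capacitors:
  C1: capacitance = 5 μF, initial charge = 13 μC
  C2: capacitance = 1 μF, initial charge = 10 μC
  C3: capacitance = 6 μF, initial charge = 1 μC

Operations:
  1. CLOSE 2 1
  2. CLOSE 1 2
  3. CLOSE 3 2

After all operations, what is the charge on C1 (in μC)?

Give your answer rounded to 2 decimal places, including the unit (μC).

Initial: C1(5μF, Q=13μC, V=2.60V), C2(1μF, Q=10μC, V=10.00V), C3(6μF, Q=1μC, V=0.17V)
Op 1: CLOSE 2-1: Q_total=23.00, C_total=6.00, V=3.83; Q2=3.83, Q1=19.17; dissipated=22.817
Op 2: CLOSE 1-2: Q_total=23.00, C_total=6.00, V=3.83; Q1=19.17, Q2=3.83; dissipated=0.000
Op 3: CLOSE 3-2: Q_total=4.83, C_total=7.00, V=0.69; Q3=4.14, Q2=0.69; dissipated=5.762
Final charges: Q1=19.17, Q2=0.69, Q3=4.14

Answer: 19.17 μC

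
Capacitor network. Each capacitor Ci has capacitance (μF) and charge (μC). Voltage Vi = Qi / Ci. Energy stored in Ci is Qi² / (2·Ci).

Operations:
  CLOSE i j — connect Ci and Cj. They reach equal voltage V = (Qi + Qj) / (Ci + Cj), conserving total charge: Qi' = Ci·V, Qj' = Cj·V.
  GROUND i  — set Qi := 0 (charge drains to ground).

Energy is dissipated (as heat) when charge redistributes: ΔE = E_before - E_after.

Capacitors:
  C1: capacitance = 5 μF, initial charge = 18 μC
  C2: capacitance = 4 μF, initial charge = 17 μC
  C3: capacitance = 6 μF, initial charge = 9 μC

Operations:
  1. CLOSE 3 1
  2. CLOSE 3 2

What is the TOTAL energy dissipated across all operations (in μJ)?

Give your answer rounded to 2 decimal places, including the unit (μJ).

Answer: 9.88 μJ

Derivation:
Initial: C1(5μF, Q=18μC, V=3.60V), C2(4μF, Q=17μC, V=4.25V), C3(6μF, Q=9μC, V=1.50V)
Op 1: CLOSE 3-1: Q_total=27.00, C_total=11.00, V=2.45; Q3=14.73, Q1=12.27; dissipated=6.014
Op 2: CLOSE 3-2: Q_total=31.73, C_total=10.00, V=3.17; Q3=19.04, Q2=12.69; dissipated=3.868
Total dissipated: 9.882 μJ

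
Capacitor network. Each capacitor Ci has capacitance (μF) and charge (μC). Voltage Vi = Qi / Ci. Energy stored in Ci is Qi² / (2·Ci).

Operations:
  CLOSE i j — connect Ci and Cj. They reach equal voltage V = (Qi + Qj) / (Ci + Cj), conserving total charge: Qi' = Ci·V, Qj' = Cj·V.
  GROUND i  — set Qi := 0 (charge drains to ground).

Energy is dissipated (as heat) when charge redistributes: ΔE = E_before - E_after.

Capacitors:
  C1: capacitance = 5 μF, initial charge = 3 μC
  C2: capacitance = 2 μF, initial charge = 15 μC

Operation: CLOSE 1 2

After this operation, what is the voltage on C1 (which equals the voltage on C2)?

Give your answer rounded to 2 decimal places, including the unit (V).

Initial: C1(5μF, Q=3μC, V=0.60V), C2(2μF, Q=15μC, V=7.50V)
Op 1: CLOSE 1-2: Q_total=18.00, C_total=7.00, V=2.57; Q1=12.86, Q2=5.14; dissipated=34.007

Answer: 2.57 V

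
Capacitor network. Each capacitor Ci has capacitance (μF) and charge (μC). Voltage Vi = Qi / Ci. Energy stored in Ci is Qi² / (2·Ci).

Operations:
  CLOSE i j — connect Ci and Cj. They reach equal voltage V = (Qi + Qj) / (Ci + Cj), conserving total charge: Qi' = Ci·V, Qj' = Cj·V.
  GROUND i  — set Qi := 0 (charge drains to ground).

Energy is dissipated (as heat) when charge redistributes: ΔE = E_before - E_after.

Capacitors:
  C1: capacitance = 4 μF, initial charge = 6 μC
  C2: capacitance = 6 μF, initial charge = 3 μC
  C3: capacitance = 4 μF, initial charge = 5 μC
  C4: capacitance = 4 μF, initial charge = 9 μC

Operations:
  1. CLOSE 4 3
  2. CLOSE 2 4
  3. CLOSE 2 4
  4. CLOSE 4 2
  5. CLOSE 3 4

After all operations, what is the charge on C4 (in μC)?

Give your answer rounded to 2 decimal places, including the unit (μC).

Answer: 5.50 μC

Derivation:
Initial: C1(4μF, Q=6μC, V=1.50V), C2(6μF, Q=3μC, V=0.50V), C3(4μF, Q=5μC, V=1.25V), C4(4μF, Q=9μC, V=2.25V)
Op 1: CLOSE 4-3: Q_total=14.00, C_total=8.00, V=1.75; Q4=7.00, Q3=7.00; dissipated=1.000
Op 2: CLOSE 2-4: Q_total=10.00, C_total=10.00, V=1.00; Q2=6.00, Q4=4.00; dissipated=1.875
Op 3: CLOSE 2-4: Q_total=10.00, C_total=10.00, V=1.00; Q2=6.00, Q4=4.00; dissipated=0.000
Op 4: CLOSE 4-2: Q_total=10.00, C_total=10.00, V=1.00; Q4=4.00, Q2=6.00; dissipated=0.000
Op 5: CLOSE 3-4: Q_total=11.00, C_total=8.00, V=1.38; Q3=5.50, Q4=5.50; dissipated=0.562
Final charges: Q1=6.00, Q2=6.00, Q3=5.50, Q4=5.50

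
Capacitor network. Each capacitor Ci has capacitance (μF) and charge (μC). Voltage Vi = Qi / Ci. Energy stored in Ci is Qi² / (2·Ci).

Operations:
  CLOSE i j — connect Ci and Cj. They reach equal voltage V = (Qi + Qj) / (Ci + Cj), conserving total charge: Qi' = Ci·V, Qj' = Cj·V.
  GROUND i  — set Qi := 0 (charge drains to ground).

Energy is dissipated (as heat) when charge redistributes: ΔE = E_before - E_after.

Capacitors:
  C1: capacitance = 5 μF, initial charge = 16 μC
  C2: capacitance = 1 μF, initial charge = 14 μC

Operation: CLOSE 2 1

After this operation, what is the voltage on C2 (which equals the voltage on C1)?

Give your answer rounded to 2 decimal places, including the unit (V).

Answer: 5.00 V

Derivation:
Initial: C1(5μF, Q=16μC, V=3.20V), C2(1μF, Q=14μC, V=14.00V)
Op 1: CLOSE 2-1: Q_total=30.00, C_total=6.00, V=5.00; Q2=5.00, Q1=25.00; dissipated=48.600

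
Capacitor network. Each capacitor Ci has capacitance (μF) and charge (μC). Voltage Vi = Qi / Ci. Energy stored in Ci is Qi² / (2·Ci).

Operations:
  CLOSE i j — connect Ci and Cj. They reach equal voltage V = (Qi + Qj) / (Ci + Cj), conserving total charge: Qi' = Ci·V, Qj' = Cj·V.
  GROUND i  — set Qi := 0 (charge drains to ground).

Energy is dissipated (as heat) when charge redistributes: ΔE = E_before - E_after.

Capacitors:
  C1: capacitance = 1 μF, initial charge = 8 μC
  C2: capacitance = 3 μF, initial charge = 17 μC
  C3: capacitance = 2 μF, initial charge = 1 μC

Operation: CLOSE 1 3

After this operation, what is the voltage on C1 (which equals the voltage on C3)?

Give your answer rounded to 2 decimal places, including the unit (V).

Answer: 3.00 V

Derivation:
Initial: C1(1μF, Q=8μC, V=8.00V), C2(3μF, Q=17μC, V=5.67V), C3(2μF, Q=1μC, V=0.50V)
Op 1: CLOSE 1-3: Q_total=9.00, C_total=3.00, V=3.00; Q1=3.00, Q3=6.00; dissipated=18.750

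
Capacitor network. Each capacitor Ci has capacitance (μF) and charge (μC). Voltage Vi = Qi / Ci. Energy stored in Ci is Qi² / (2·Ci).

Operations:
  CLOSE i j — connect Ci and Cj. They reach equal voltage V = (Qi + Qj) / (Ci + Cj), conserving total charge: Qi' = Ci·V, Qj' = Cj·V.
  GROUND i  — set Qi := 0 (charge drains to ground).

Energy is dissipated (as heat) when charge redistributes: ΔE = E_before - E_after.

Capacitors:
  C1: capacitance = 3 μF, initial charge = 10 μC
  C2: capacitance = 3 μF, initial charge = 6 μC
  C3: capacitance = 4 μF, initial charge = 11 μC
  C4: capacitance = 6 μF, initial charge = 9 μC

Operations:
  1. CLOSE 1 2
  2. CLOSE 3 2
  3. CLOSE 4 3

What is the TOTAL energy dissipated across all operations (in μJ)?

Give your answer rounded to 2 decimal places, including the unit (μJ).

Answer: 3.11 μJ

Derivation:
Initial: C1(3μF, Q=10μC, V=3.33V), C2(3μF, Q=6μC, V=2.00V), C3(4μF, Q=11μC, V=2.75V), C4(6μF, Q=9μC, V=1.50V)
Op 1: CLOSE 1-2: Q_total=16.00, C_total=6.00, V=2.67; Q1=8.00, Q2=8.00; dissipated=1.333
Op 2: CLOSE 3-2: Q_total=19.00, C_total=7.00, V=2.71; Q3=10.86, Q2=8.14; dissipated=0.006
Op 3: CLOSE 4-3: Q_total=19.86, C_total=10.00, V=1.99; Q4=11.91, Q3=7.94; dissipated=1.769
Total dissipated: 3.109 μJ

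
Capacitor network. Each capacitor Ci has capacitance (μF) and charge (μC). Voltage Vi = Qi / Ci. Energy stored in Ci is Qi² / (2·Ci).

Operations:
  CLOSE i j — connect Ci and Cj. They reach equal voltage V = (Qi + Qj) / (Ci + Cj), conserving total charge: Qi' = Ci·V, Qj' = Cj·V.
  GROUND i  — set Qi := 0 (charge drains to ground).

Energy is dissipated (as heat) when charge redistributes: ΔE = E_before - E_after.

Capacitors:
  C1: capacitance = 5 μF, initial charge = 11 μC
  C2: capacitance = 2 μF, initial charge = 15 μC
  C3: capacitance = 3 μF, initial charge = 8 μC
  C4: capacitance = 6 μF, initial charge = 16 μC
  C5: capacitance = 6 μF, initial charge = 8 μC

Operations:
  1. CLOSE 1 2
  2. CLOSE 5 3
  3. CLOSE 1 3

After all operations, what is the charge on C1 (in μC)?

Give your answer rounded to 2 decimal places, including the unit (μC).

Initial: C1(5μF, Q=11μC, V=2.20V), C2(2μF, Q=15μC, V=7.50V), C3(3μF, Q=8μC, V=2.67V), C4(6μF, Q=16μC, V=2.67V), C5(6μF, Q=8μC, V=1.33V)
Op 1: CLOSE 1-2: Q_total=26.00, C_total=7.00, V=3.71; Q1=18.57, Q2=7.43; dissipated=20.064
Op 2: CLOSE 5-3: Q_total=16.00, C_total=9.00, V=1.78; Q5=10.67, Q3=5.33; dissipated=1.778
Op 3: CLOSE 1-3: Q_total=23.90, C_total=8.00, V=2.99; Q1=14.94, Q3=8.96; dissipated=3.516
Final charges: Q1=14.94, Q2=7.43, Q3=8.96, Q4=16.00, Q5=10.67

Answer: 14.94 μC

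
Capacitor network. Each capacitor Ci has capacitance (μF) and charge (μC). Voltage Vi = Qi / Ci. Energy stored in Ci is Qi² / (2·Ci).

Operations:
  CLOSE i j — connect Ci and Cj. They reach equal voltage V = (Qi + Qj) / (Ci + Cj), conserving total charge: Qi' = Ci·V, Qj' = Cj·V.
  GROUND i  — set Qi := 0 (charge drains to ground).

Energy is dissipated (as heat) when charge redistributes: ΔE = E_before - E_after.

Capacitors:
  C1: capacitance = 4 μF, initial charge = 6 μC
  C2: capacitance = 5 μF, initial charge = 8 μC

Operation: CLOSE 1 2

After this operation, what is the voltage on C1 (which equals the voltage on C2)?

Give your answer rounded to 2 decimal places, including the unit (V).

Initial: C1(4μF, Q=6μC, V=1.50V), C2(5μF, Q=8μC, V=1.60V)
Op 1: CLOSE 1-2: Q_total=14.00, C_total=9.00, V=1.56; Q1=6.22, Q2=7.78; dissipated=0.011

Answer: 1.56 V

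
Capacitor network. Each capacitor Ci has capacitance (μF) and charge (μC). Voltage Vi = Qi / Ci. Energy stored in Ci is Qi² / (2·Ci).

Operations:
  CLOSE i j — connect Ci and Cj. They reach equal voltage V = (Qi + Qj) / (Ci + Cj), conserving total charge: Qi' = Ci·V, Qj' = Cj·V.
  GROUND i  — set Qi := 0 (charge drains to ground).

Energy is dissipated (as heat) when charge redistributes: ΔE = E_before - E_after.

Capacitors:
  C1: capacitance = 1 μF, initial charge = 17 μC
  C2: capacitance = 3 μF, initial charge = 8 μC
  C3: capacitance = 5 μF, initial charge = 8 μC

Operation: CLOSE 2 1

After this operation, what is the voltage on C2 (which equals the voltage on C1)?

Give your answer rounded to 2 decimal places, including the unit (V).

Initial: C1(1μF, Q=17μC, V=17.00V), C2(3μF, Q=8μC, V=2.67V), C3(5μF, Q=8μC, V=1.60V)
Op 1: CLOSE 2-1: Q_total=25.00, C_total=4.00, V=6.25; Q2=18.75, Q1=6.25; dissipated=77.042

Answer: 6.25 V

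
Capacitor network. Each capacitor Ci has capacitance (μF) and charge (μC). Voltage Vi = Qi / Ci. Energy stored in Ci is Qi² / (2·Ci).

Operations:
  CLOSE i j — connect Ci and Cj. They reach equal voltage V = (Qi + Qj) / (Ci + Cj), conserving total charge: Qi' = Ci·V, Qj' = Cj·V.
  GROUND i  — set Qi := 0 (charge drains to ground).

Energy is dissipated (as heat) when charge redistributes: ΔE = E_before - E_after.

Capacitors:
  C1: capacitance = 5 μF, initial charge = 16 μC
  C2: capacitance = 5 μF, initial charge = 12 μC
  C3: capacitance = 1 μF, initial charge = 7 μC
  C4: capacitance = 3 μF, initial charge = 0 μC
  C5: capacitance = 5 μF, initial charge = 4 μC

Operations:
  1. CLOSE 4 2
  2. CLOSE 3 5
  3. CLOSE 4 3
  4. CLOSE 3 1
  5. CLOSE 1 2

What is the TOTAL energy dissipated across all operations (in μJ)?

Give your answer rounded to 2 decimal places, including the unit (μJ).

Answer: 25.11 μJ

Derivation:
Initial: C1(5μF, Q=16μC, V=3.20V), C2(5μF, Q=12μC, V=2.40V), C3(1μF, Q=7μC, V=7.00V), C4(3μF, Q=0μC, V=0.00V), C5(5μF, Q=4μC, V=0.80V)
Op 1: CLOSE 4-2: Q_total=12.00, C_total=8.00, V=1.50; Q4=4.50, Q2=7.50; dissipated=5.400
Op 2: CLOSE 3-5: Q_total=11.00, C_total=6.00, V=1.83; Q3=1.83, Q5=9.17; dissipated=16.017
Op 3: CLOSE 4-3: Q_total=6.33, C_total=4.00, V=1.58; Q4=4.75, Q3=1.58; dissipated=0.042
Op 4: CLOSE 3-1: Q_total=17.58, C_total=6.00, V=2.93; Q3=2.93, Q1=14.65; dissipated=1.089
Op 5: CLOSE 1-2: Q_total=22.15, C_total=10.00, V=2.22; Q1=11.08, Q2=11.08; dissipated=2.558
Total dissipated: 25.105 μJ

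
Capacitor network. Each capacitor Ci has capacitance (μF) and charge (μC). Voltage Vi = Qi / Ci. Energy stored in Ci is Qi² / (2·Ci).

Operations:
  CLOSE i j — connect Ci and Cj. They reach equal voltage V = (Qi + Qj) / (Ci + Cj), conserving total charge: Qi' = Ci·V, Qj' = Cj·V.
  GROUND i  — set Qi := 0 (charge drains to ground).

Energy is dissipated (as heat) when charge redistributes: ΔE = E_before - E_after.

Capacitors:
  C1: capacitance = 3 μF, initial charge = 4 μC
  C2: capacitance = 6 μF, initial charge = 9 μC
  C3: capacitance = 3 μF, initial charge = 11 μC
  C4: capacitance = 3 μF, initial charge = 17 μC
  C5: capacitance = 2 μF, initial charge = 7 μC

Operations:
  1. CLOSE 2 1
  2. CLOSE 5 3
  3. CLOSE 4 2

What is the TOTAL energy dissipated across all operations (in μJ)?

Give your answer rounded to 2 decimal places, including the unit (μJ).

Answer: 17.87 μJ

Derivation:
Initial: C1(3μF, Q=4μC, V=1.33V), C2(6μF, Q=9μC, V=1.50V), C3(3μF, Q=11μC, V=3.67V), C4(3μF, Q=17μC, V=5.67V), C5(2μF, Q=7μC, V=3.50V)
Op 1: CLOSE 2-1: Q_total=13.00, C_total=9.00, V=1.44; Q2=8.67, Q1=4.33; dissipated=0.028
Op 2: CLOSE 5-3: Q_total=18.00, C_total=5.00, V=3.60; Q5=7.20, Q3=10.80; dissipated=0.017
Op 3: CLOSE 4-2: Q_total=25.67, C_total=9.00, V=2.85; Q4=8.56, Q2=17.11; dissipated=17.827
Total dissipated: 17.872 μJ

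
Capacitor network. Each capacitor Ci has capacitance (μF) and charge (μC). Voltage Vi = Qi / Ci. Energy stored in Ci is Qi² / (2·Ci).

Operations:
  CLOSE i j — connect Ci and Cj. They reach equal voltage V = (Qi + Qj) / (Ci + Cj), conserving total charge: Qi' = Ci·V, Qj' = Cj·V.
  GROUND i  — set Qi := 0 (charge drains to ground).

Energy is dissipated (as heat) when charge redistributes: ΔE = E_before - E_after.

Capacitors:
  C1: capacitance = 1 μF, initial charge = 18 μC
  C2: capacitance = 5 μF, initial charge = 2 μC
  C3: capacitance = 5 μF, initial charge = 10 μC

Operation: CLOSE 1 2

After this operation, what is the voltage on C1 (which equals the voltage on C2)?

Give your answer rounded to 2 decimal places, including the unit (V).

Initial: C1(1μF, Q=18μC, V=18.00V), C2(5μF, Q=2μC, V=0.40V), C3(5μF, Q=10μC, V=2.00V)
Op 1: CLOSE 1-2: Q_total=20.00, C_total=6.00, V=3.33; Q1=3.33, Q2=16.67; dissipated=129.067

Answer: 3.33 V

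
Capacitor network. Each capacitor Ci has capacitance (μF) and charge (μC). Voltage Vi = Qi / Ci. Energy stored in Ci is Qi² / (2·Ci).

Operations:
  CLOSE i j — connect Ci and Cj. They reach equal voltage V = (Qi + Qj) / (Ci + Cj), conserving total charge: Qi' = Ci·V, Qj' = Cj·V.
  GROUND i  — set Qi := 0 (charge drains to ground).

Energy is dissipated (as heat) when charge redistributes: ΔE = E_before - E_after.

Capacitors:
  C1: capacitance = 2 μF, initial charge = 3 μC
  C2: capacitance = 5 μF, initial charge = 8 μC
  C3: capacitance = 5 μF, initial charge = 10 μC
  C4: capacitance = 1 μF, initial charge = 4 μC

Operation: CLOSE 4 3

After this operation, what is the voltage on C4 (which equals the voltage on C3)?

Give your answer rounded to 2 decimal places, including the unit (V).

Initial: C1(2μF, Q=3μC, V=1.50V), C2(5μF, Q=8μC, V=1.60V), C3(5μF, Q=10μC, V=2.00V), C4(1μF, Q=4μC, V=4.00V)
Op 1: CLOSE 4-3: Q_total=14.00, C_total=6.00, V=2.33; Q4=2.33, Q3=11.67; dissipated=1.667

Answer: 2.33 V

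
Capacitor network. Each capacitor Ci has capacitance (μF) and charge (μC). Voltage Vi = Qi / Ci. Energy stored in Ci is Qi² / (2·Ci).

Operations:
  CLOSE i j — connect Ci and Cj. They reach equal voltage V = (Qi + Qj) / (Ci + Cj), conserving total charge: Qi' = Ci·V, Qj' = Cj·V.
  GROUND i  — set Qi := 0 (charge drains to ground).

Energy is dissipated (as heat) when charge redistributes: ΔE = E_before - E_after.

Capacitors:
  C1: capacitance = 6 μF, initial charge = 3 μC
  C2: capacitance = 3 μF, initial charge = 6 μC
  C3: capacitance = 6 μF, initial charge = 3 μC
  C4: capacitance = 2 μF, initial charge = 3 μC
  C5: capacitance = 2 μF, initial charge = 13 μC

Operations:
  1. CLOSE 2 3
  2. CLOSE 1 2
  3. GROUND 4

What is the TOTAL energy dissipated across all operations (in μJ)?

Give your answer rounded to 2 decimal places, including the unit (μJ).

Initial: C1(6μF, Q=3μC, V=0.50V), C2(3μF, Q=6μC, V=2.00V), C3(6μF, Q=3μC, V=0.50V), C4(2μF, Q=3μC, V=1.50V), C5(2μF, Q=13μC, V=6.50V)
Op 1: CLOSE 2-3: Q_total=9.00, C_total=9.00, V=1.00; Q2=3.00, Q3=6.00; dissipated=2.250
Op 2: CLOSE 1-2: Q_total=6.00, C_total=9.00, V=0.67; Q1=4.00, Q2=2.00; dissipated=0.250
Op 3: GROUND 4: Q4=0; energy lost=2.250
Total dissipated: 4.750 μJ

Answer: 4.75 μJ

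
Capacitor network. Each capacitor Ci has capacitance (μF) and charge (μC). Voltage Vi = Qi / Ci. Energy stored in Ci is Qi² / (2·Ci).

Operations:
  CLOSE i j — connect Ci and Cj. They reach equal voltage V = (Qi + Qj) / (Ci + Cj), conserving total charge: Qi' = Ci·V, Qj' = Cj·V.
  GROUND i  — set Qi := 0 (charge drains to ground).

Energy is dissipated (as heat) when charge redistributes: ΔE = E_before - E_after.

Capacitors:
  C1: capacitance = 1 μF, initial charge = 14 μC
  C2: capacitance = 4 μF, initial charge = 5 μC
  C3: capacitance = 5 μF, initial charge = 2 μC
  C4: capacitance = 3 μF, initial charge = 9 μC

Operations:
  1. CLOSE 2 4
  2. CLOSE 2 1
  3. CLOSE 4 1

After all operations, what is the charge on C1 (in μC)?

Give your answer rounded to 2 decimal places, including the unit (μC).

Initial: C1(1μF, Q=14μC, V=14.00V), C2(4μF, Q=5μC, V=1.25V), C3(5μF, Q=2μC, V=0.40V), C4(3μF, Q=9μC, V=3.00V)
Op 1: CLOSE 2-4: Q_total=14.00, C_total=7.00, V=2.00; Q2=8.00, Q4=6.00; dissipated=2.625
Op 2: CLOSE 2-1: Q_total=22.00, C_total=5.00, V=4.40; Q2=17.60, Q1=4.40; dissipated=57.600
Op 3: CLOSE 4-1: Q_total=10.40, C_total=4.00, V=2.60; Q4=7.80, Q1=2.60; dissipated=2.160
Final charges: Q1=2.60, Q2=17.60, Q3=2.00, Q4=7.80

Answer: 2.60 μC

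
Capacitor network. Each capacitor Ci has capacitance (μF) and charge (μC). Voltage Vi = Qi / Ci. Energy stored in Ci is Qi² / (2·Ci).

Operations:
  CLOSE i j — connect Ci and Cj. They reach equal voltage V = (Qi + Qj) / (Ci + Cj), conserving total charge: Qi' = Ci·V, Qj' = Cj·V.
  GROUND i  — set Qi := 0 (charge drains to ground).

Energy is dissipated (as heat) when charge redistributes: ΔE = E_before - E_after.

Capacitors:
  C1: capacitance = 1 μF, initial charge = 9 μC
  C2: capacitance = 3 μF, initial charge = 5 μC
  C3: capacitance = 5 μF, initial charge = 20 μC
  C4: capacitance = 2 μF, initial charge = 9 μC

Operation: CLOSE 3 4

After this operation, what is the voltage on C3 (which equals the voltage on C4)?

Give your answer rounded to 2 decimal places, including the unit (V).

Initial: C1(1μF, Q=9μC, V=9.00V), C2(3μF, Q=5μC, V=1.67V), C3(5μF, Q=20μC, V=4.00V), C4(2μF, Q=9μC, V=4.50V)
Op 1: CLOSE 3-4: Q_total=29.00, C_total=7.00, V=4.14; Q3=20.71, Q4=8.29; dissipated=0.179

Answer: 4.14 V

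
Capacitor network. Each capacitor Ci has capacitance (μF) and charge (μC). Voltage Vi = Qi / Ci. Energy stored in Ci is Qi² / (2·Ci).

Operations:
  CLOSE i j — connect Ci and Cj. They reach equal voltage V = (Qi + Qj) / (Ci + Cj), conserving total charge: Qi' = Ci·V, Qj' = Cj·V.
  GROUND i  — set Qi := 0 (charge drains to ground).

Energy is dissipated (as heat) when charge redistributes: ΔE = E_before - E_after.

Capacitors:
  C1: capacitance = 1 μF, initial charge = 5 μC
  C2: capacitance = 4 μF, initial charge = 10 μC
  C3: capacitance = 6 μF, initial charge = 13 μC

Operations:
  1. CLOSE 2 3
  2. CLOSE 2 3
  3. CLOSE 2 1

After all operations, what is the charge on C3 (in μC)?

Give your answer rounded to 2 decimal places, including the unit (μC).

Initial: C1(1μF, Q=5μC, V=5.00V), C2(4μF, Q=10μC, V=2.50V), C3(6μF, Q=13μC, V=2.17V)
Op 1: CLOSE 2-3: Q_total=23.00, C_total=10.00, V=2.30; Q2=9.20, Q3=13.80; dissipated=0.133
Op 2: CLOSE 2-3: Q_total=23.00, C_total=10.00, V=2.30; Q2=9.20, Q3=13.80; dissipated=0.000
Op 3: CLOSE 2-1: Q_total=14.20, C_total=5.00, V=2.84; Q2=11.36, Q1=2.84; dissipated=2.916
Final charges: Q1=2.84, Q2=11.36, Q3=13.80

Answer: 13.80 μC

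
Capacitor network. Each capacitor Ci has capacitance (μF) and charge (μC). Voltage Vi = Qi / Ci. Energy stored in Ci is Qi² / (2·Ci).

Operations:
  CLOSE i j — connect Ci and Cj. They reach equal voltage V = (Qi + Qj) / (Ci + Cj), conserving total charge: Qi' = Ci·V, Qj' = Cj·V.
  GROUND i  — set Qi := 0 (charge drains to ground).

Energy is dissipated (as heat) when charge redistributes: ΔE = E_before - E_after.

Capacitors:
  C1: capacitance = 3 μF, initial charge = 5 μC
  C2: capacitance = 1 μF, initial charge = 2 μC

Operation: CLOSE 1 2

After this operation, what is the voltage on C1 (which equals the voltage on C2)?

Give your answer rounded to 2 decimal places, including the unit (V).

Answer: 1.75 V

Derivation:
Initial: C1(3μF, Q=5μC, V=1.67V), C2(1μF, Q=2μC, V=2.00V)
Op 1: CLOSE 1-2: Q_total=7.00, C_total=4.00, V=1.75; Q1=5.25, Q2=1.75; dissipated=0.042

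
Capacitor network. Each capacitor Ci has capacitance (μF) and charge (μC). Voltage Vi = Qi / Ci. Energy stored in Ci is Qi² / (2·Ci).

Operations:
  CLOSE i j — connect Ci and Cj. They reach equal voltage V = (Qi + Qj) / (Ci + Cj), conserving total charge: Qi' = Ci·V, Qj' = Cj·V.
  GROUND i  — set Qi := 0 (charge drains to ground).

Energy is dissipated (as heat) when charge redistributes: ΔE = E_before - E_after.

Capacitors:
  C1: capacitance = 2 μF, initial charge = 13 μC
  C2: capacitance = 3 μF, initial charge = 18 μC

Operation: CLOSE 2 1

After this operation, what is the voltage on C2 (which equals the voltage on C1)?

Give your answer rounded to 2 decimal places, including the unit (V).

Answer: 6.20 V

Derivation:
Initial: C1(2μF, Q=13μC, V=6.50V), C2(3μF, Q=18μC, V=6.00V)
Op 1: CLOSE 2-1: Q_total=31.00, C_total=5.00, V=6.20; Q2=18.60, Q1=12.40; dissipated=0.150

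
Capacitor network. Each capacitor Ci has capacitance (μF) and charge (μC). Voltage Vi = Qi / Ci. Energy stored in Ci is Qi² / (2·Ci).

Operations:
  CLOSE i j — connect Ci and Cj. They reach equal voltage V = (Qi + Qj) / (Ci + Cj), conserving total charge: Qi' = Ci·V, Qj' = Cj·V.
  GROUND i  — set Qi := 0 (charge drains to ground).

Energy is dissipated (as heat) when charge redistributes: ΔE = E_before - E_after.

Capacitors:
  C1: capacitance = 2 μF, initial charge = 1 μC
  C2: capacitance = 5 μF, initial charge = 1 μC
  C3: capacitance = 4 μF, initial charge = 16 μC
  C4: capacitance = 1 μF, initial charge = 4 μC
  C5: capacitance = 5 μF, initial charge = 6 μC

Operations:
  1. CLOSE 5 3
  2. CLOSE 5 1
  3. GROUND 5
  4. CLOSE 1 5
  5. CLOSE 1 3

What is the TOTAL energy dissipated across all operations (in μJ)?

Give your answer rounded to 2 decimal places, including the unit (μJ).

Initial: C1(2μF, Q=1μC, V=0.50V), C2(5μF, Q=1μC, V=0.20V), C3(4μF, Q=16μC, V=4.00V), C4(1μF, Q=4μC, V=4.00V), C5(5μF, Q=6μC, V=1.20V)
Op 1: CLOSE 5-3: Q_total=22.00, C_total=9.00, V=2.44; Q5=12.22, Q3=9.78; dissipated=8.711
Op 2: CLOSE 5-1: Q_total=13.22, C_total=7.00, V=1.89; Q5=9.44, Q1=3.78; dissipated=2.701
Op 3: GROUND 5: Q5=0; energy lost=8.920
Op 4: CLOSE 1-5: Q_total=3.78, C_total=7.00, V=0.54; Q1=1.08, Q5=2.70; dissipated=2.549
Op 5: CLOSE 1-3: Q_total=10.86, C_total=6.00, V=1.81; Q1=3.62, Q3=7.24; dissipated=2.419
Total dissipated: 25.299 μJ

Answer: 25.30 μJ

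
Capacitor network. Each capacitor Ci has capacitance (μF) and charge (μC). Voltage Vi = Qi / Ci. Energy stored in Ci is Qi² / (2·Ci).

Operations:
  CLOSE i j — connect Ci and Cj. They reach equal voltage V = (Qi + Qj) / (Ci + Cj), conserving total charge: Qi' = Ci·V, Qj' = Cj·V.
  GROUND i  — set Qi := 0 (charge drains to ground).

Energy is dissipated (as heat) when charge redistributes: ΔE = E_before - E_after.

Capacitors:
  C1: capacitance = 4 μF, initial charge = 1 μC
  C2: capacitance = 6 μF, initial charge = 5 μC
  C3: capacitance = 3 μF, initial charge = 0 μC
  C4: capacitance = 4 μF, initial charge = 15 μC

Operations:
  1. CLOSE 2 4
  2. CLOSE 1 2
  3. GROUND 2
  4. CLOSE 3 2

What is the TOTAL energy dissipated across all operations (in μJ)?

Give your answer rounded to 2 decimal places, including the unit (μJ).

Answer: 18.95 μJ

Derivation:
Initial: C1(4μF, Q=1μC, V=0.25V), C2(6μF, Q=5μC, V=0.83V), C3(3μF, Q=0μC, V=0.00V), C4(4μF, Q=15μC, V=3.75V)
Op 1: CLOSE 2-4: Q_total=20.00, C_total=10.00, V=2.00; Q2=12.00, Q4=8.00; dissipated=10.208
Op 2: CLOSE 1-2: Q_total=13.00, C_total=10.00, V=1.30; Q1=5.20, Q2=7.80; dissipated=3.675
Op 3: GROUND 2: Q2=0; energy lost=5.070
Op 4: CLOSE 3-2: Q_total=0.00, C_total=9.00, V=0.00; Q3=0.00, Q2=0.00; dissipated=0.000
Total dissipated: 18.953 μJ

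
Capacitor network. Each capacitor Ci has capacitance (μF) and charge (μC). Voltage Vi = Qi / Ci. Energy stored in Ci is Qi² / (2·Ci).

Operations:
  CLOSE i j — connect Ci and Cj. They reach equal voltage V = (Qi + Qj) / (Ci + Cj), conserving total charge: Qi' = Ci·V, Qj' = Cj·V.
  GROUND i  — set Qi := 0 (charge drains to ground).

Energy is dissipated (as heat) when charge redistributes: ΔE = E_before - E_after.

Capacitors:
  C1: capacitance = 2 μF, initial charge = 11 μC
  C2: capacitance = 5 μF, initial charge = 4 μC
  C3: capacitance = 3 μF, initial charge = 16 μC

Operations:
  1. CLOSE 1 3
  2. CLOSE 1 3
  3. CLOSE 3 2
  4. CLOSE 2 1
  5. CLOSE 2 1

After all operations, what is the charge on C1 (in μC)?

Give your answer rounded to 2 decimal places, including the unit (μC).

Initial: C1(2μF, Q=11μC, V=5.50V), C2(5μF, Q=4μC, V=0.80V), C3(3μF, Q=16μC, V=5.33V)
Op 1: CLOSE 1-3: Q_total=27.00, C_total=5.00, V=5.40; Q1=10.80, Q3=16.20; dissipated=0.017
Op 2: CLOSE 1-3: Q_total=27.00, C_total=5.00, V=5.40; Q1=10.80, Q3=16.20; dissipated=0.000
Op 3: CLOSE 3-2: Q_total=20.20, C_total=8.00, V=2.52; Q3=7.58, Q2=12.62; dissipated=19.837
Op 4: CLOSE 2-1: Q_total=23.43, C_total=7.00, V=3.35; Q2=16.73, Q1=6.69; dissipated=5.904
Op 5: CLOSE 2-1: Q_total=23.43, C_total=7.00, V=3.35; Q2=16.73, Q1=6.69; dissipated=0.000
Final charges: Q1=6.69, Q2=16.73, Q3=7.58

Answer: 6.69 μC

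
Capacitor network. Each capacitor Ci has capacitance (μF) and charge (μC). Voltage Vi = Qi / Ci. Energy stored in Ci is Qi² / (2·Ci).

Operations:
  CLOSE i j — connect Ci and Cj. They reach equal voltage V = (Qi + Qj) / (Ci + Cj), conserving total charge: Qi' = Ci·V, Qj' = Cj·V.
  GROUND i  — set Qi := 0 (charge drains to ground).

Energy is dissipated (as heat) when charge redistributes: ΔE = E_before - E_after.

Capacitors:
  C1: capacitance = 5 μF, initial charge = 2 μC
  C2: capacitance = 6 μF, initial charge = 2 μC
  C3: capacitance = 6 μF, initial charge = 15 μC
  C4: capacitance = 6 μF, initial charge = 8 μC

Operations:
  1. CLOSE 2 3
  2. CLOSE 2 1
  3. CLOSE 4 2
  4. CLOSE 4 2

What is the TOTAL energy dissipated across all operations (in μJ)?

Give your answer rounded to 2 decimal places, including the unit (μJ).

Answer: 8.67 μJ

Derivation:
Initial: C1(5μF, Q=2μC, V=0.40V), C2(6μF, Q=2μC, V=0.33V), C3(6μF, Q=15μC, V=2.50V), C4(6μF, Q=8μC, V=1.33V)
Op 1: CLOSE 2-3: Q_total=17.00, C_total=12.00, V=1.42; Q2=8.50, Q3=8.50; dissipated=7.042
Op 2: CLOSE 2-1: Q_total=10.50, C_total=11.00, V=0.95; Q2=5.73, Q1=4.77; dissipated=1.409
Op 3: CLOSE 4-2: Q_total=13.73, C_total=12.00, V=1.14; Q4=6.86, Q2=6.86; dissipated=0.215
Op 4: CLOSE 4-2: Q_total=13.73, C_total=12.00, V=1.14; Q4=6.86, Q2=6.86; dissipated=0.000
Total dissipated: 8.666 μJ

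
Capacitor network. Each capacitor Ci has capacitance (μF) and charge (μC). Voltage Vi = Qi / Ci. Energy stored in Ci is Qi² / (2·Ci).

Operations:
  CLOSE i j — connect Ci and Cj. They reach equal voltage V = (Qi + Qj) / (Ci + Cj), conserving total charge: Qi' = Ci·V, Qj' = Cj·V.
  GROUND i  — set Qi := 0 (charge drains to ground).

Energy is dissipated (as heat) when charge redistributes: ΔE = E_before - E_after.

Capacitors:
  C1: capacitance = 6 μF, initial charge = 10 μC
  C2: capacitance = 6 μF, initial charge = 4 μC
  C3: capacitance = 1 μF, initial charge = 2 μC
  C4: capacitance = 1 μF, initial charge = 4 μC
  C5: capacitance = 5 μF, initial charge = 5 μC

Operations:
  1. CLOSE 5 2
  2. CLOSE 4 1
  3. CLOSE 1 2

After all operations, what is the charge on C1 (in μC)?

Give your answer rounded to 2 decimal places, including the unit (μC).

Answer: 8.45 μC

Derivation:
Initial: C1(6μF, Q=10μC, V=1.67V), C2(6μF, Q=4μC, V=0.67V), C3(1μF, Q=2μC, V=2.00V), C4(1μF, Q=4μC, V=4.00V), C5(5μF, Q=5μC, V=1.00V)
Op 1: CLOSE 5-2: Q_total=9.00, C_total=11.00, V=0.82; Q5=4.09, Q2=4.91; dissipated=0.152
Op 2: CLOSE 4-1: Q_total=14.00, C_total=7.00, V=2.00; Q4=2.00, Q1=12.00; dissipated=2.333
Op 3: CLOSE 1-2: Q_total=16.91, C_total=12.00, V=1.41; Q1=8.45, Q2=8.45; dissipated=2.095
Final charges: Q1=8.45, Q2=8.45, Q3=2.00, Q4=2.00, Q5=4.09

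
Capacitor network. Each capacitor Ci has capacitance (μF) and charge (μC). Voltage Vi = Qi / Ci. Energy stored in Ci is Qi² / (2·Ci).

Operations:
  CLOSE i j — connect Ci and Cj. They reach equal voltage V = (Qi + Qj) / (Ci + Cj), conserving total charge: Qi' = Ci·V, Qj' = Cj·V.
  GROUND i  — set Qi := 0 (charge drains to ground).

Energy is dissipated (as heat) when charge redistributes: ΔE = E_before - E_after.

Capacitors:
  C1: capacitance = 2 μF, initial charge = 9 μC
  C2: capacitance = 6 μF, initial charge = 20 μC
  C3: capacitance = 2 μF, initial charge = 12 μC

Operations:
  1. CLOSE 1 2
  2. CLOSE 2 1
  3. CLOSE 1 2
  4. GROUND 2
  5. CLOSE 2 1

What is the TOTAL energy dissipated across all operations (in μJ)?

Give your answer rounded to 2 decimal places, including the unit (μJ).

Initial: C1(2μF, Q=9μC, V=4.50V), C2(6μF, Q=20μC, V=3.33V), C3(2μF, Q=12μC, V=6.00V)
Op 1: CLOSE 1-2: Q_total=29.00, C_total=8.00, V=3.62; Q1=7.25, Q2=21.75; dissipated=1.021
Op 2: CLOSE 2-1: Q_total=29.00, C_total=8.00, V=3.62; Q2=21.75, Q1=7.25; dissipated=0.000
Op 3: CLOSE 1-2: Q_total=29.00, C_total=8.00, V=3.62; Q1=7.25, Q2=21.75; dissipated=0.000
Op 4: GROUND 2: Q2=0; energy lost=39.422
Op 5: CLOSE 2-1: Q_total=7.25, C_total=8.00, V=0.91; Q2=5.44, Q1=1.81; dissipated=9.855
Total dissipated: 50.298 μJ

Answer: 50.30 μJ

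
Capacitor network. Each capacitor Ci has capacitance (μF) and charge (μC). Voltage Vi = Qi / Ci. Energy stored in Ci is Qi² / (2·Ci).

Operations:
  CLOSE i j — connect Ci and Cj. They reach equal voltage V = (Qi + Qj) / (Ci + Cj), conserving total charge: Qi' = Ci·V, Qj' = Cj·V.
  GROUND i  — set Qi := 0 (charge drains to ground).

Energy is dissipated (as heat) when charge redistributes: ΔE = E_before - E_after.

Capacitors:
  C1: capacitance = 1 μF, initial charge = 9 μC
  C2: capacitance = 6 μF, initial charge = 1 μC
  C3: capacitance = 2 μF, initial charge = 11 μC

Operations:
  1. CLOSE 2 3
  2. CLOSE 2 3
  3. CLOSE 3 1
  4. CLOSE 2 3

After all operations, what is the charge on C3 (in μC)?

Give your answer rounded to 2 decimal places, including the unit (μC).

Answer: 4.25 μC

Derivation:
Initial: C1(1μF, Q=9μC, V=9.00V), C2(6μF, Q=1μC, V=0.17V), C3(2μF, Q=11μC, V=5.50V)
Op 1: CLOSE 2-3: Q_total=12.00, C_total=8.00, V=1.50; Q2=9.00, Q3=3.00; dissipated=21.333
Op 2: CLOSE 2-3: Q_total=12.00, C_total=8.00, V=1.50; Q2=9.00, Q3=3.00; dissipated=0.000
Op 3: CLOSE 3-1: Q_total=12.00, C_total=3.00, V=4.00; Q3=8.00, Q1=4.00; dissipated=18.750
Op 4: CLOSE 2-3: Q_total=17.00, C_total=8.00, V=2.12; Q2=12.75, Q3=4.25; dissipated=4.688
Final charges: Q1=4.00, Q2=12.75, Q3=4.25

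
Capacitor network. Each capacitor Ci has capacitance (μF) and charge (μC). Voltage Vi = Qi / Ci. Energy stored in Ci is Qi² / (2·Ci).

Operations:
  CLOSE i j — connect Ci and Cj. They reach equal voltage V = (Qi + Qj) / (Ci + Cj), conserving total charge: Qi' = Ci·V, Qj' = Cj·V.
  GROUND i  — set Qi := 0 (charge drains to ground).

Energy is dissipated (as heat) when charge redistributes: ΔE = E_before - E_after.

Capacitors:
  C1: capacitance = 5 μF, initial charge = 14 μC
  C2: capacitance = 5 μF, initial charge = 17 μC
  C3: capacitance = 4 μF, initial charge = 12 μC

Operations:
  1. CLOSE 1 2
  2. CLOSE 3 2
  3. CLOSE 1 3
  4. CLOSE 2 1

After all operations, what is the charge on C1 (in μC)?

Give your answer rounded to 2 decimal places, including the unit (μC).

Answer: 15.34 μC

Derivation:
Initial: C1(5μF, Q=14μC, V=2.80V), C2(5μF, Q=17μC, V=3.40V), C3(4μF, Q=12μC, V=3.00V)
Op 1: CLOSE 1-2: Q_total=31.00, C_total=10.00, V=3.10; Q1=15.50, Q2=15.50; dissipated=0.450
Op 2: CLOSE 3-2: Q_total=27.50, C_total=9.00, V=3.06; Q3=12.22, Q2=15.28; dissipated=0.011
Op 3: CLOSE 1-3: Q_total=27.72, C_total=9.00, V=3.08; Q1=15.40, Q3=12.32; dissipated=0.002
Op 4: CLOSE 2-1: Q_total=30.68, C_total=10.00, V=3.07; Q2=15.34, Q1=15.34; dissipated=0.001
Final charges: Q1=15.34, Q2=15.34, Q3=12.32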